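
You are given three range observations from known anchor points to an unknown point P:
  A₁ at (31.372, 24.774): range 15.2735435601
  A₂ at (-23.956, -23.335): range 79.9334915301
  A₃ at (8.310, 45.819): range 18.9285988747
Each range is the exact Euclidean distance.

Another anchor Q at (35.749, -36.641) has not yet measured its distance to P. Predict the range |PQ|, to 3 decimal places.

76.336

eq1: (x − 31.372)² + (y − 24.774)² = 15.2735435601²
eq2: (x + 23.956)² + (y + 23.335)² = 79.9334915301²
eq3: (x − 8.310)² + (y − 45.819)² = 18.9285988747²
eq3−eq2, eq3−eq1 (x²,y² cancel):
  -64.532·x − 138.308·y = -7081.095913
  46.124·x − 42.090·y = -445.472679
det = -64.532·-42.090 − -138.308·46.124 = 9095.470072
x = (-7081.095913·-42.090 − -138.308·-445.472679) / 9095.470072 = 25.994357
y = (-64.532·-445.472679 − -7081.095913·46.124) / 9095.470072 = 39.069527
|P − Q| = √((25.994357 − 35.749)² + (39.069527 − -36.641)²) = 76.336341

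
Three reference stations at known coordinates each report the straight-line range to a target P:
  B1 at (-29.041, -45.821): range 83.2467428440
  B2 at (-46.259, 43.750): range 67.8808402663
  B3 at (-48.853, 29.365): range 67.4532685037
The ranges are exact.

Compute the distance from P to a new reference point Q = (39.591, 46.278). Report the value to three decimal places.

eq1: (x + 29.041)² + (y + 45.821)² = 83.2467428440²
eq2: (x + 46.259)² + (y − 43.750)² = 67.8808402663²
eq3: (x + 48.853)² + (y − 29.365)² = 67.4532685037²
eq3−eq2, eq3−eq1 (x²,y² cancel):
  5.188·x + 28.770·y = 747.173704
  39.624·x − 150.372·y = -2686.051874
det = 5.188·-150.372 − 28.770·39.624 = -1920.112416
x = (747.173704·-150.372 − 28.770·-2686.051874) / -1920.112416 = 18.267832
y = (5.188·-2686.051874 − 747.173704·39.624) / -1920.112416 = 22.676406
|P − Q| = √((18.267832 − 39.591)² + (22.676406 − 46.278)²) = 31.807432

31.807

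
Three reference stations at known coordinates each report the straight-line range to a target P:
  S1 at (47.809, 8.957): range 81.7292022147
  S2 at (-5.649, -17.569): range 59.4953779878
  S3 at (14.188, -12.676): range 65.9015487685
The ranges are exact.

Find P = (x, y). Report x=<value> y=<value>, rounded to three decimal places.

eq1: (x − 47.809)² + (y − 8.957)² = 81.7292022147²
eq2: (x + 5.649)² + (y + 17.569)² = 59.4953779878²
eq3: (x − 14.188)² + (y + 12.676)² = 65.9015487685²
eq3−eq1, eq3−eq2 (x²,y² cancel):
  67.242·x + 43.266·y = -332.700355
  -39.674·x − 9.786·y = 781.914770
det = 67.242·-9.786 − 43.266·-39.674 = 1058.505072
x = (-332.700355·-9.786 − 43.266·781.914770) / 1058.505072 = -28.884622
y = (67.242·781.914770 − -332.700355·-39.674) / 1058.505072 = 37.201484

x=-28.885 y=37.201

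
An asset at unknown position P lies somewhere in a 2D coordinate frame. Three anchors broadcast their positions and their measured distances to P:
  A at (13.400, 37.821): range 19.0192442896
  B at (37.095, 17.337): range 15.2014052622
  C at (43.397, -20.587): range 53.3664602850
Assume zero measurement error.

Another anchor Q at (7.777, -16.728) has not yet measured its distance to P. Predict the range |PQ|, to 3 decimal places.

53.560

eq1: (x − 13.400)² + (y − 37.821)² = 19.0192442896²
eq2: (x − 37.095)² + (y − 17.337)² = 15.2014052622²
eq3: (x − 43.397)² + (y + 20.587)² = 53.3664602850²
eq1−eq2, eq1−eq3 (x²,y² cancel):
  47.390·x − 40.968·y = 197.271484
  59.994·x − 116.816·y = -1789.111293
det = 47.390·-116.816 − -40.968·59.994 = -3078.076048
x = (197.271484·-116.816 − -40.968·-1789.111293) / -3078.076048 = 31.299024
y = (47.390·-1789.111293 − 197.271484·59.994) / -3078.076048 = 31.390092
|P − Q| = √((31.299024 − 7.777)² + (31.390092 − -16.728)²) = 53.559653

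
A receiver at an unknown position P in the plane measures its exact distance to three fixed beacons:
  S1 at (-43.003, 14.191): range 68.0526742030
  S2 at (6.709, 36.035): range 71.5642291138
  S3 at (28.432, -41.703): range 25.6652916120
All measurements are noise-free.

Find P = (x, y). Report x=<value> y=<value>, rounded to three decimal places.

x=3.538 y=-35.459

eq1: (x + 43.003)² + (y − 14.191)² = 68.0526742030²
eq2: (x − 6.709)² + (y − 36.035)² = 71.5642291138²
eq3: (x − 28.432)² + (y + 41.703)² = 25.6652916120²
eq3−eq1, eq3−eq2 (x²,y² cancel):
  -142.870·x + 111.788·y = -4469.335616
  -43.446·x + 155.476·y = -5666.718622
det = -142.870·155.476 − 111.788·-43.446 = -17356.114672
x = (-4469.335616·155.476 − 111.788·-5666.718622) / -17356.114672 = 3.537847
y = (-142.870·-5666.718622 − -4469.335616·-43.446) / -17356.114672 = -35.458935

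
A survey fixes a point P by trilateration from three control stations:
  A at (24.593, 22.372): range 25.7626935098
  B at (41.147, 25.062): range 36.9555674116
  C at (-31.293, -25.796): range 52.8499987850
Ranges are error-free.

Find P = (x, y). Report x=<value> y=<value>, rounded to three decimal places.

eq1: (x − 24.593)² + (y − 22.372)² = 25.7626935098²
eq2: (x − 41.147)² + (y − 25.062)² = 36.9555674116²
eq3: (x + 31.293)² + (y + 25.796)² = 52.8499987850²
eq2−eq1, eq2−eq3 (x²,y² cancel):
  -33.108·x − 5.380·y = -513.859834
  -144.880·x − 101.716·y = -2103.902397
det = -33.108·-101.716 − -5.380·-144.880 = 2588.158928
x = (-513.859834·-101.716 − -5.380·-2103.902397) / 2588.158928 = 15.821583
y = (-33.108·-2103.902397 − -513.859834·-144.880) / 2588.158928 = -1.851514

x=15.822 y=-1.852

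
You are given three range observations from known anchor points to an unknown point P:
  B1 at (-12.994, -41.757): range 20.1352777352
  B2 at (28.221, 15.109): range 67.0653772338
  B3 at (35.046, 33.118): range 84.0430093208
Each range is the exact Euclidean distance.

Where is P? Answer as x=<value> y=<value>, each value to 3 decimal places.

eq1: (x + 12.994)² + (y + 41.757)² = 20.1352777352²
eq2: (x − 28.221)² + (y − 15.109)² = 67.0653772338²
eq3: (x − 35.046)² + (y − 33.118)² = 84.0430093208²
eq3−eq1, eq3−eq2 (x²,y² cancel):
  -96.080·x − 149.750·y = 6245.265051
  -13.650·x − 36.018·y = 1265.145274
det = -96.080·-36.018 − -149.750·-13.650 = 1416.521940
x = (6245.265051·-36.018 − -149.750·1265.145274) / 1416.521940 = -25.051819
y = (-96.080·1265.145274 − 6245.265051·-13.650) / 1416.521940 = -25.631294

x=-25.052 y=-25.631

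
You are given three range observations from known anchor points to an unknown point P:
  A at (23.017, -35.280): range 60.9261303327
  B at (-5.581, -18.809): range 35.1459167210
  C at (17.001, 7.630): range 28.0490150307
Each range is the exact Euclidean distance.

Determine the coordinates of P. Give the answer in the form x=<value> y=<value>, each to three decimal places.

eq1: (x − 23.017)² + (y + 35.280)² = 60.9261303327²
eq2: (x + 5.581)² + (y + 18.809)² = 35.1459167210²
eq3: (x − 17.001)² + (y − 7.630)² = 28.0490150307²
eq1−eq2, eq1−eq3 (x²,y² cancel):
  -57.196·x + 32.942·y = 1087.223248
  -12.032·x + 85.820·y = 1498.036325
det = -57.196·85.820 − 32.942·-12.032 = -4512.202576
x = (1087.223248·85.820 − 32.942·1498.036325) / -4512.202576 = -9.741847
y = (-57.196·1498.036325 − 1087.223248·-12.032) / -4512.202576 = 16.089751

x=-9.742 y=16.090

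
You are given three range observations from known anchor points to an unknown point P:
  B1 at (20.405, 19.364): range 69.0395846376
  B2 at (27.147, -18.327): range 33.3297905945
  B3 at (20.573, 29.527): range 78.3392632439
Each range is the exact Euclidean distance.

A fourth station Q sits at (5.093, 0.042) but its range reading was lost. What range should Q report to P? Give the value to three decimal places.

eq1: (x − 20.405)² + (y − 19.364)² = 69.0395846376²
eq2: (x − 27.147)² + (y + 18.327)² = 33.3297905945²
eq3: (x − 20.573)² + (y − 29.527)² = 78.3392632439²
eq2−eq1, eq2−eq3 (x²,y² cancel):
  -13.484·x + 75.382·y = -3937.099323
  -13.148·x + 95.708·y = -4803.911705
det = -13.484·95.708 − 75.382·-13.148 = -299.404136
x = (-3937.099323·95.708 − 75.382·-4803.911705) / -299.404136 = 49.042174
y = (-13.484·-4803.911705 − -3937.099323·-13.148) / -299.404136 = -43.456192
|P − Q| = √((49.042174 − 5.093)² + (-43.456192 − 0.042)²) = 61.835448

61.835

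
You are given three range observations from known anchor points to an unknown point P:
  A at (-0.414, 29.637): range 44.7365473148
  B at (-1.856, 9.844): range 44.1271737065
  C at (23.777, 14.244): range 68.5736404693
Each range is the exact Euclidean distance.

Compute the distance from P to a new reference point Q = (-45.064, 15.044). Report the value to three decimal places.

6.514

eq1: (x + 0.414)² + (y − 29.637)² = 44.7365473148²
eq2: (x + 1.856)² + (y − 9.844)² = 44.1271737065²
eq3: (x − 23.777)² + (y − 14.244)² = 68.5736404693²
eq2−eq1, eq2−eq3 (x²,y² cancel):
  2.884·x + 39.586·y = 724.022887
  51.266·x + 8.800·y = -2087.248515
det = 2.884·8.800 − 39.586·51.266 = -2004.036676
x = (724.022887·8.800 − 39.586·-2087.248515) / -2004.036676 = -44.408978
y = (2.884·-2087.248515 − 724.022887·51.266) / -2004.036676 = 21.525246
|P − Q| = √((-44.408978 − -45.064)² + (21.525246 − 15.044)²) = 6.514261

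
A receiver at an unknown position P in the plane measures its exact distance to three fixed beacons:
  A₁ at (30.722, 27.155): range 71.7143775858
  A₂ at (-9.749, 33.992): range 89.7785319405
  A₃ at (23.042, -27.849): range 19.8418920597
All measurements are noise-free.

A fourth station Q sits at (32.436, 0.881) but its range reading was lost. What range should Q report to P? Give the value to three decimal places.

eq1: (x − 30.722)² + (y − 27.155)² = 71.7143775858²
eq2: (x + 9.749)² + (y − 33.992)² = 89.7785319405²
eq3: (x − 23.042)² + (y + 27.849)² = 19.8418920597²
eq3−eq1, eq3−eq2 (x²,y² cancel):
  15.360·x + 110.008·y = -4374.516528
  -65.582·x + 123.682·y = -7722.485617
det = 15.360·123.682 − 110.008·-65.582 = 9114.300176
x = (-4374.516528·123.682 − 110.008·-7722.485617) / 9114.300176 = 33.846399
y = (15.360·-7722.485617 − -4374.516528·-65.582) / 9114.300176 = -44.491284
|P − Q| = √((33.846399 − 32.436)² + (-44.491284 − 0.881)²) = 45.394200

45.394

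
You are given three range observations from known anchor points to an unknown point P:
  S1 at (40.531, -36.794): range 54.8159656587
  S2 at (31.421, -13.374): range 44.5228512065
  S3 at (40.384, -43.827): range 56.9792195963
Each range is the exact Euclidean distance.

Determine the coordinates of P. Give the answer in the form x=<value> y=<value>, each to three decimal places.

eq1: (x − 40.531)² + (y + 36.794)² = 54.8159656587²
eq2: (x − 31.421)² + (y + 13.374)² = 44.5228512065²
eq3: (x − 40.384)² + (y + 43.827)² = 56.9792195963²
eq2−eq1, eq2−eq3 (x²,y² cancel):
  18.220·x − 46.840·y = 807.911468
  17.926·x − 60.906·y = 1121.183082
det = 18.220·-60.906 − -46.840·17.926 = -270.053480
x = (807.911468·-60.906 − -46.840·1121.183082) / -270.053480 = -12.255201
y = (18.220·1121.183082 − 807.911468·17.926) / -270.053480 = -22.015398

x=-12.255 y=-22.015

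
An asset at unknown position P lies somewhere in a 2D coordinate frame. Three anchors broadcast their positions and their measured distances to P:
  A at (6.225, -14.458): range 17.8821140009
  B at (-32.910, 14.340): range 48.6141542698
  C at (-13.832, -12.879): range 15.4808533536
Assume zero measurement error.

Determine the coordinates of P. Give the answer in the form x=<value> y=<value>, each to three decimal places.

x=-6.825 y=-26.683

eq1: (x − 6.225)² + (y + 14.458)² = 17.8821140009²
eq2: (x + 32.910)² + (y − 14.340)² = 48.6141542698²
eq3: (x + 13.832)² + (y + 12.879)² = 15.4808533536²
eq2−eq1, eq2−eq3 (x²,y² cancel):
  78.270·x − 57.596·y = 1002.646683
  38.156·x − 54.438·y = 1192.168340
det = 78.270·-54.438 − -57.596·38.156 = -2063.229284
x = (1002.646683·-54.438 − -57.596·1192.168340) / -2063.229284 = -6.825246
y = (78.270·1192.168340 − 1002.646683·38.156) / -2063.229284 = -26.683428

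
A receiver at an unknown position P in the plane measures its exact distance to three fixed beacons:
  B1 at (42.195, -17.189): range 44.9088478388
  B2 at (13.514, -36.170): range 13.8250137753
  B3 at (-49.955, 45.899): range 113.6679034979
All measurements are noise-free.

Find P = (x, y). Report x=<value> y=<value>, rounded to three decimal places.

eq1: (x − 42.195)² + (y + 17.189)² = 44.9088478388²
eq2: (x − 13.514)² + (y + 36.170)² = 13.8250137753²
eq3: (x + 49.955)² + (y − 45.899)² = 113.6679034979²
eq2−eq1, eq2−eq3 (x²,y² cancel):
  57.362·x + 37.962·y = -1240.690958
  -126.938·x + 164.138·y = -9617.938150
det = 57.362·164.138 − 37.962·-126.938 = 14234.104312
x = (-1240.690958·164.138 − 37.962·-9617.938150) / 14234.104312 = 11.343997
y = (57.362·-9617.938150 − -1240.690958·-126.938) / 14234.104312 = -49.823648

x=11.344 y=-49.824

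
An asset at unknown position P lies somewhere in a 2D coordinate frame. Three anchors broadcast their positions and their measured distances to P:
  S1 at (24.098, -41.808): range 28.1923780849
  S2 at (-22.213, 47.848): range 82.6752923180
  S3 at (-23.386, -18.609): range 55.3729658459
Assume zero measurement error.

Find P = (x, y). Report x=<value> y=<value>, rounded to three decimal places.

eq1: (x − 24.098)² + (y + 41.808)² = 28.1923780849²
eq2: (x + 22.213)² + (y − 47.848)² = 82.6752923180²
eq3: (x + 23.386)² + (y + 18.609)² = 55.3729658459²
eq1−eq2, eq1−eq3 (x²,y² cancel):
  -92.622·x + 179.312·y = -5586.167773
  -94.968·x + 46.398·y = -3706.777755
det = -92.622·46.398 − 179.312·-94.968 = 12731.426460
x = (-5586.167773·46.398 − 179.312·-3706.777755) / 12731.426460 = 31.848962
y = (-92.622·-3706.777755 − -5586.167773·-94.968) / 12731.426460 = -14.702046

x=31.849 y=-14.702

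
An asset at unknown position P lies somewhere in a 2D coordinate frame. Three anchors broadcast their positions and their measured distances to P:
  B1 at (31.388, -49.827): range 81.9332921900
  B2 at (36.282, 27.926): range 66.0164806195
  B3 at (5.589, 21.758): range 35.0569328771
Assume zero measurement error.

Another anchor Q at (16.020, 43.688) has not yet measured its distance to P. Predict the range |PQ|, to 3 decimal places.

eq1: (x − 31.388)² + (y + 49.827)² = 81.9332921900²
eq2: (x − 36.282)² + (y − 27.926)² = 66.0164806195²
eq3: (x − 5.589)² + (y − 21.758)² = 35.0569328771²
eq1−eq2, eq1−eq3 (x²,y² cancel):
  9.788·x + 155.506·y = 983.197183
  -51.598·x + 143.170·y = 2520.786838
det = 9.788·143.170 − 155.506·-51.598 = 9425.146548
x = (983.197183·143.170 − 155.506·2520.786838) / 9425.146548 = -26.655621
y = (9.788·2520.786838 − 983.197183·-51.598) / 9425.146548 = 8.000350
|P − Q| = √((-26.655621 − 16.020)² + (8.000350 − 43.688)²) = 55.631080

55.631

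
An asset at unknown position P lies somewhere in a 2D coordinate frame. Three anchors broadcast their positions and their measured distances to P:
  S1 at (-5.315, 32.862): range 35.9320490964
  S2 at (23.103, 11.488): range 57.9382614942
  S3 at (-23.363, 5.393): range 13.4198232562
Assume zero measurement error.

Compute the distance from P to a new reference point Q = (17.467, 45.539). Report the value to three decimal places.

61.929

eq1: (x + 5.315)² + (y − 32.862)² = 35.9320490964²
eq2: (x − 23.103)² + (y − 11.488)² = 57.9382614942²
eq3: (x + 23.363)² + (y − 5.393)² = 13.4198232562²
eq3−eq1, eq3−eq2 (x²,y² cancel):
  36.096·x + 54.938·y = -577.774445
  92.932·x + 12.190·y = -3085.941954
det = 36.096·12.190 − 54.938·92.932 = -4665.487976
x = (-577.774445·12.190 − 54.938·-3085.941954) / -4665.487976 = -34.828599
y = (36.096·-3085.941954 − -577.774445·92.932) / -4665.487976 = 12.366643
|P − Q| = √((-34.828599 − 17.467)² + (12.366643 − 45.539)²) = 61.929273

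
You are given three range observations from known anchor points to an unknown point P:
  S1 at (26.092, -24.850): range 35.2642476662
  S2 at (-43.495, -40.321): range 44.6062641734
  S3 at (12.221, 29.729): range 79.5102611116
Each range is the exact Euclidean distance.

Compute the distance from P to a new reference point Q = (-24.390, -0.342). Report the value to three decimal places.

eq1: (x − 26.092)² + (y + 24.850)² = 35.2642476662²
eq2: (x + 43.495)² + (y + 40.321)² = 44.6062641734²
eq3: (x − 12.221)² + (y − 29.729)² = 79.5102611116²
eq2−eq3, eq2−eq1 (x²,y² cancel):
  111.432·x + 140.100·y = -6816.594603
  139.174·x + 30.942·y = -1473.131462
det = 111.432·30.942 − 140.100·139.174 = -16050.348456
x = (-6816.594603·30.942 − 140.100·-1473.131462) / -16050.348456 = 0.282446
y = (111.432·-1473.131462 − -6816.594603·139.174) / -16050.348456 = -48.879858
|P − Q| = √((0.282446 − -24.390)² + (-48.879858 − -0.342)²) = 54.448629

54.449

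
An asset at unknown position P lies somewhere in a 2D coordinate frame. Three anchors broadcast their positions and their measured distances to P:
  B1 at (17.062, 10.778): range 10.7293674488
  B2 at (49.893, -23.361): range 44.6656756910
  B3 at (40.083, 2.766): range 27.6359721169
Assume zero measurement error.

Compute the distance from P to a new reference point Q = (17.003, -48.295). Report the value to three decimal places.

eq1: (x − 17.062)² + (y − 10.778)² = 10.7293674488²
eq2: (x − 49.893)² + (y + 23.361)² = 44.6656756910²
eq3: (x − 40.083)² + (y − 2.766)² = 27.6359721169²
eq1−eq3, eq1−eq2 (x²,y² cancel):
  46.042·x − 16.024·y = 558.392888
  65.662·x − 68.278·y = 747.867383
det = 46.042·-68.278 − -16.024·65.662 = -2091.487788
x = (558.392888·-68.278 − -16.024·747.867383) / -2091.487788 = 12.499295
y = (46.042·747.867383 − 558.392888·65.662) / -2091.487788 = 1.067127
|P − Q| = √((12.499295 − 17.003)² + (1.067127 − -48.295)²) = 49.567156

49.567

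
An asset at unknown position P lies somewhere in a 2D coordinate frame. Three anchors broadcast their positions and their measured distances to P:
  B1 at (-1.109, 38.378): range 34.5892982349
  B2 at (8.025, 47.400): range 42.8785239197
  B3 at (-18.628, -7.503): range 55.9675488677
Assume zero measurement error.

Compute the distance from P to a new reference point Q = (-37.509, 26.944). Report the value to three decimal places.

eq1: (x + 1.109)² + (y − 38.378)² = 34.5892982349²
eq2: (x − 8.025)² + (y − 47.400)² = 42.8785239197²
eq3: (x + 18.628)² + (y + 7.503)² = 55.9675488677²
eq2−eq1, eq2−eq3 (x²,y² cancel):
  -18.268·x − 18.044·y = -194.911599
  -53.306·x − 109.806·y = -3201.661945
det = -18.268·-109.806 − -18.044·-53.306 = 1044.082544
x = (-194.911599·-109.806 − -18.044·-3201.661945) / 1044.082544 = -34.832806
y = (-18.268·-3201.661945 − -194.911599·-53.306) / 1044.082544 = 46.067242
|P − Q| = √((-34.832806 − -37.509)² + (46.067242 − 26.944)²) = 19.309593

19.310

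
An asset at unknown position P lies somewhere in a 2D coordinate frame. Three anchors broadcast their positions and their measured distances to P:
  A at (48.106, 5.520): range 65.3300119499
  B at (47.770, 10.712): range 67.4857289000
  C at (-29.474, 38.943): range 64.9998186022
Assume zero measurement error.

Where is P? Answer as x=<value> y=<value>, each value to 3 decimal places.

x=-10.552 y=-23.242

eq1: (x − 48.106)² + (y − 5.520)² = 65.3300119499²
eq2: (x − 47.770)² + (y − 10.712)² = 67.4857289000²
eq3: (x + 29.474)² + (y − 38.943)² = 64.9998186022²
eq1−eq3, eq1−eq2 (x²,y² cancel):
  -155.160·x + 66.846·y = 83.650332
  -0.672·x + 10.384·y = -234.250936
det = -155.160·10.384 − 66.846·-0.672 = -1566.260928
x = (83.650332·10.384 − 66.846·-234.250936) / -1566.260928 = -10.552114
y = (-155.160·-234.250936 − 83.650332·-0.672) / -1566.260928 = -23.241714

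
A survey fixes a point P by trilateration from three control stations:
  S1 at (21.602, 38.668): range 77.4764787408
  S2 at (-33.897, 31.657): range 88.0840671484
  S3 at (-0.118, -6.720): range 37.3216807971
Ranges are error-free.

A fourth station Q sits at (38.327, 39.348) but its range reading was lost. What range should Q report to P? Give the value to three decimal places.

80.465

eq1: (x − 21.602)² + (y − 38.668)² = 77.4764787408²
eq2: (x + 33.897)² + (y − 31.657)² = 88.0840671484²
eq3: (x + 0.118)² + (y + 6.720)² = 37.3216807971²
eq3−eq1, eq3−eq2 (x²,y² cancel):
  43.440·x + 90.776·y = -2693.008597
  -67.558·x + 76.754·y = -4259.895094
det = 43.440·76.754 − 90.776·-67.558 = 9466.838768
x = (-2693.008597·76.754 − 90.776·-4259.895094) / 9466.838768 = 19.013428
y = (43.440·-4259.895094 − -2693.008597·-67.558) / 9466.838768 = -38.765223
|P − Q| = √((19.013428 − 38.327)² + (-38.765223 − 39.348)²) = 80.465457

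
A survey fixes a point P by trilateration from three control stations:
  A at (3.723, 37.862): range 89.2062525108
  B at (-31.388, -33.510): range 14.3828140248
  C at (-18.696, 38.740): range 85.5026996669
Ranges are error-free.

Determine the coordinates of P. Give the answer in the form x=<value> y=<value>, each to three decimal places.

eq1: (x − 3.723)² + (y − 37.862)² = 89.2062525108²
eq2: (x + 31.388)² + (y + 33.510)² = 14.3828140248²
eq3: (x + 18.696)² + (y − 38.740)² = 85.5026996669²
eq1−eq3, eq1−eq2 (x²,y² cancel):
  -44.838·x + 1.756·y = 1049.980080
  -70.222·x − 142.744·y = 8411.625019
det = -44.838·-142.744 − 1.756·-70.222 = 6523.665304
x = (1049.980080·-142.744 − 1.756·8411.625019) / 6523.665304 = -25.238752
y = (-44.838·8411.625019 − 1049.980080·-70.222) / 6523.665304 = -46.512003

x=-25.239 y=-46.512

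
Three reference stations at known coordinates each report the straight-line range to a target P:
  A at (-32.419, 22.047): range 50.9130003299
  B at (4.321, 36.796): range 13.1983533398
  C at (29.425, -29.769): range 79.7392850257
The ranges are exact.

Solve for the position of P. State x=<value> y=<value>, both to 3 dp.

x=11.433 y=47.914

eq1: (x + 32.419)² + (y − 22.047)² = 50.9130003299²
eq2: (x − 4.321)² + (y − 36.796)² = 13.1983533398²
eq3: (x − 29.425)² + (y + 29.769)² = 79.7392850257²
eq1−eq2, eq1−eq3 (x²,y² cancel):
  73.480·x + 29.498·y = 2253.491959
  123.688·x − 103.632·y = -3551.257758
det = 73.480·-103.632 − 29.498·123.688 = -11263.427984
x = (2253.491959·-103.632 − 29.498·-3551.257758) / -11263.427984 = 11.433364
y = (73.480·-3551.257758 − 2253.491959·123.688) / -11263.427984 = 47.914040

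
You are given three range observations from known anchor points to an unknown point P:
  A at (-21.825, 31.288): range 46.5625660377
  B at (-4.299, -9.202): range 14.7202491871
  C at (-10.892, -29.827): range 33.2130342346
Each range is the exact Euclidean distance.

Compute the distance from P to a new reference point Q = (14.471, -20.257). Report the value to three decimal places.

eq1: (x + 21.825)² + (y − 31.288)² = 46.5625660377²
eq2: (x + 4.299)² + (y + 9.202)² = 14.7202491871²
eq3: (x + 10.892)² + (y + 29.827)² = 33.2130342346²
eq3−eq2, eq3−eq1 (x²,y² cancel):
  13.186·x + 41.250·y = -18.707481
  -21.866·x + 122.230·y = -617.982937
det = 13.186·122.230 − 41.250·-21.866 = 2513.697280
x = (-18.707481·122.230 − 41.250·-617.982937) / 2513.697280 = 9.231494
y = (13.186·-617.982937 − -18.707481·-21.866) / 2513.697280 = -3.404460
|P − Q| = √((9.231494 − 14.471)² + (-3.404460 − -20.257)²) = 17.648245

17.648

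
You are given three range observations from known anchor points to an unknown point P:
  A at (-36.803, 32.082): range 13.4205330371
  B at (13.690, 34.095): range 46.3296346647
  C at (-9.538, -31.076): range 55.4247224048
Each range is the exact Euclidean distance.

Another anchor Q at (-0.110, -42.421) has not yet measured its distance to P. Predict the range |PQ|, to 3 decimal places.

eq1: (x + 36.803)² + (y − 32.082)² = 13.4205330371²
eq2: (x − 13.690)² + (y − 34.095)² = 46.3296346647²
eq3: (x + 9.538)² + (y + 31.076)² = 55.4247224048²
eq3−eq2, eq3−eq1 (x²,y² cancel):
  46.456·x + 130.342·y = 1218.658710
  -54.530·x + 126.316·y = 4218.813460
det = 46.456·126.316 − 130.342·-54.530 = 12975.685356
x = (1218.658710·126.316 − 130.342·4218.813460) / 12975.685356 = -30.514958
y = (46.456·4218.813460 − 1218.658710·-54.530) / 12975.685356 = 20.225726
|P − Q| = √((-30.514958 − -0.110)² + (20.225726 − -42.421)²) = 69.635291

69.635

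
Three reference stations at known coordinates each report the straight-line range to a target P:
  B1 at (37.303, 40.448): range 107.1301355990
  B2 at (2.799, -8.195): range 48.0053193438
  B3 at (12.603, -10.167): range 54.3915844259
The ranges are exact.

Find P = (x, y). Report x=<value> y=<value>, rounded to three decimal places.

x=-32.085 y=-41.174

eq1: (x − 37.303)² + (y − 40.448)² = 107.1301355990²
eq2: (x − 2.799)² + (y + 8.195)² = 48.0053193438²
eq3: (x − 12.603)² + (y + 10.167)² = 54.3915844259²
eq1−eq2, eq1−eq3 (x²,y² cancel):
  -69.008·x − 97.286·y = 6219.793181
  -49.400·x − 101.230·y = 5753.070482
det = -69.008·-101.230 − -97.286·-49.400 = 2179.751440
x = (6219.793181·-101.230 − -97.286·5753.070482) / 2179.751440 = -32.084598
y = (-69.008·5753.070482 − 6219.793181·-49.400) / 2179.751440 = -41.174467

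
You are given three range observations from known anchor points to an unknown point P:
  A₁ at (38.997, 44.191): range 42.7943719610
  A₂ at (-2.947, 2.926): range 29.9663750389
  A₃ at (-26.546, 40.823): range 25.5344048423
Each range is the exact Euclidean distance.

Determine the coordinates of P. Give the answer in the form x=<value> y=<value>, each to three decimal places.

eq1: (x − 38.997)² + (y − 44.191)² = 42.7943719610²
eq2: (x + 2.947)² + (y − 2.926)² = 29.9663750389²
eq3: (x + 26.546)² + (y − 40.823)² = 25.5344048423²
eq2−eq3, eq2−eq1 (x²,y² cancel):
  -47.198·x + 75.794·y = 2599.938962
  83.888·x + 82.530·y = 2522.989566
det = -47.198·82.530 − 75.794·83.888 = -10253.458012
x = (2599.938962·82.530 − 75.794·2522.989566) / -10253.458012 = -2.276841
y = (-47.198·2522.989566 − 2599.938962·83.888) / -10253.458012 = 32.884880

x=-2.277 y=32.885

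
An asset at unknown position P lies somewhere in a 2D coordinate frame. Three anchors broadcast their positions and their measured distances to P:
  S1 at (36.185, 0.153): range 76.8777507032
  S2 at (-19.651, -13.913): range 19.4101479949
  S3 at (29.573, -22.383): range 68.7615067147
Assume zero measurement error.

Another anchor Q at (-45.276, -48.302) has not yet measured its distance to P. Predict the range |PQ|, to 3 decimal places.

eq1: (x − 36.185)² + (y − 0.153)² = 76.8777507032²
eq2: (x + 19.651)² + (y + 13.913)² = 19.4101479949²
eq3: (x − 29.573)² + (y + 22.383)² = 68.7615067147²
eq1−eq3, eq1−eq2 (x²,y² cancel):
  -13.224·x − 45.072·y = 1248.227131
  -111.672·x − 28.132·y = 4803.790444
det = -13.224·-28.132 − -45.072·-111.672 = -4661.262816
x = (1248.227131·-28.132 − -45.072·4803.790444) / -4661.262816 = -38.916775
y = (-13.224·4803.790444 − 1248.227131·-111.672) / -4661.262816 = -16.275996
|P − Q| = √((-38.916775 − -45.276)² + (-16.275996 − -48.302)²) = 32.651258

32.651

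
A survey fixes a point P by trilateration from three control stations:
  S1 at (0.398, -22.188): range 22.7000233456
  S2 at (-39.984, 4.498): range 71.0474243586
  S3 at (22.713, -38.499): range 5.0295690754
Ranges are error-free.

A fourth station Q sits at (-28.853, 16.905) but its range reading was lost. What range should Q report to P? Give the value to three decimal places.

71.004

eq1: (x − 0.398)² + (y + 22.188)² = 22.7000233456²
eq2: (x + 39.984)² + (y − 4.498)² = 71.0474243586²
eq3: (x − 22.713)² + (y + 38.499)² = 5.0295690754²
eq1−eq3, eq1−eq2 (x²,y² cancel):
  44.630·x − 32.622·y = 1995.582117
  -80.764·x + 53.372·y = -3405.958936
det = 44.630·53.372 − -32.622·-80.764 = -252.690848
x = (1995.582117·53.372 − -32.622·-3405.958936) / -252.690848 = 18.207955
y = (44.630·-3405.958936 − 1995.582117·-80.764) / -252.690848 = -36.262678
|P − Q| = √((18.207955 − -28.853)² + (-36.262678 − 16.905)²) = 71.003771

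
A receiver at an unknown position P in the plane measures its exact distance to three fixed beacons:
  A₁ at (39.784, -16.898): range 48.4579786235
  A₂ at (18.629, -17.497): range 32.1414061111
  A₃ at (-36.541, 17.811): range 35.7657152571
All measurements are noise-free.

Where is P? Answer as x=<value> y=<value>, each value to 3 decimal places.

x=-2.552 y=6.678

eq1: (x − 39.784)² + (y + 16.898)² = 48.4579786235²
eq2: (x − 18.629)² + (y + 17.497)² = 32.1414061111²
eq3: (x + 36.541)² + (y − 17.811)² = 35.7657152571²
eq3−eq1, eq3−eq2 (x²,y² cancel):
  152.650·x − 69.418·y = -853.156646
  110.340·x − 70.616·y = -753.175351
det = 152.650·-70.616 − -69.418·110.340 = -3119.950280
x = (-853.156646·-70.616 − -69.418·-753.175351) / -3119.950280 = -2.552151
y = (152.650·-753.175351 − -853.156646·110.340) / -3119.950280 = 6.677963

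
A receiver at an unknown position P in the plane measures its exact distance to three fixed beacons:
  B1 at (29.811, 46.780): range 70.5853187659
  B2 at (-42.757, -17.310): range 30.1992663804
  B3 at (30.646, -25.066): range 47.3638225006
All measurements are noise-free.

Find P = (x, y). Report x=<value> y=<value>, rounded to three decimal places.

x=-13.806 y=-8.716

eq1: (x − 29.811)² + (y − 46.780)² = 70.5853187659²
eq2: (x + 42.757)² + (y + 17.310)² = 30.1992663804²
eq3: (x − 30.646)² + (y + 25.066)² = 47.3638225006²
eq3−eq1, eq3−eq2 (x²,y² cancel):
  -1.670·x + 143.692·y = -1229.373094
  -146.806·x + 15.512·y = 1891.651469
det = -1.670·15.512 − 143.692·-146.806 = 21068.942712
x = (-1229.373094·15.512 − 143.692·1891.651469) / 21068.942712 = -13.806351
y = (-1.670·1891.651469 − -1229.373094·-146.806) / 21068.942712 = -8.716071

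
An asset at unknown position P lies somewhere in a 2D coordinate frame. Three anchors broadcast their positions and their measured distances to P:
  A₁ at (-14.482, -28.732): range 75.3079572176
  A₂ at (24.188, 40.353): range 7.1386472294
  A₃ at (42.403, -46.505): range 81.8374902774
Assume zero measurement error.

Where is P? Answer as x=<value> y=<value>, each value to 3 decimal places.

x=27.295 y=33.926

eq1: (x + 14.482)² + (y + 28.732)² = 75.3079572176²
eq2: (x − 24.188)² + (y − 40.353)² = 7.1386472294²
eq3: (x − 42.403)² + (y + 46.505)² = 81.8374902774²
eq3−eq2, eq3−eq1 (x²,y² cancel):
  -36.430·x + 173.716·y = 4899.109050
  -113.770·x + 35.546·y = -1899.386891
det = -36.430·35.546 − 173.716·-113.770 = 18468.728540
x = (4899.109050·35.546 − 173.716·-1899.386891) / 18468.728540 = 27.294658
y = (-36.430·-1899.386891 − 4899.109050·-113.770) / 18468.728540 = 33.925795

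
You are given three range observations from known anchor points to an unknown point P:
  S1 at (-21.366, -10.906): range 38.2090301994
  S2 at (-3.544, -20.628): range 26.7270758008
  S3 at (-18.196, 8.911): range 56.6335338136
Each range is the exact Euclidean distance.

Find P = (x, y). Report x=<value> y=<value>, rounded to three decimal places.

x=-8.514 y=-46.889

eq1: (x + 21.366)² + (y + 10.906)² = 38.2090301994²
eq2: (x + 3.544)² + (y + 20.628)² = 26.7270758008²
eq3: (x + 18.196)² + (y − 8.911)² = 56.6335338136²
eq3−eq1, eq3−eq2 (x²,y² cancel):
  -6.340·x − 39.634·y = 1912.373618
  29.304·x − 59.078·y = 2520.594554
det = -6.340·-59.078 − -39.634·29.304 = 1535.989256
x = (1912.373618·-59.078 − -39.634·2520.594554) / 1535.989256 = -8.514359
y = (-6.340·2520.594554 − 1912.373618·29.304) / 1535.989256 = -46.888848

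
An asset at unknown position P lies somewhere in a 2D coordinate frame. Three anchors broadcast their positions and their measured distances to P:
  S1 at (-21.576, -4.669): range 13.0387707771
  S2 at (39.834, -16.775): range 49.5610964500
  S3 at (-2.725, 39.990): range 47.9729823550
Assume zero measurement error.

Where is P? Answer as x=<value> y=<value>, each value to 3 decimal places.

x=-8.868 y=-7.588

eq1: (x + 21.576)² + (y + 4.669)² = 13.0387707771²
eq2: (x − 39.834)² + (y + 16.775)² = 49.5610964500²
eq3: (x + 2.725)² + (y − 39.990)² = 47.9729823550²
eq2−eq1, eq2−eq3 (x²,y² cancel):
  -122.820·x + 24.212·y = 905.467894
  -85.118·x + 113.530·y = -106.627211
det = -122.820·113.530 − 24.212·-85.118 = -11882.877584
x = (905.467894·113.530 − 24.212·-106.627211) / -11882.877584 = -8.868174
y = (-122.820·-106.627211 − 905.467894·-85.118) / -11882.877584 = -7.588025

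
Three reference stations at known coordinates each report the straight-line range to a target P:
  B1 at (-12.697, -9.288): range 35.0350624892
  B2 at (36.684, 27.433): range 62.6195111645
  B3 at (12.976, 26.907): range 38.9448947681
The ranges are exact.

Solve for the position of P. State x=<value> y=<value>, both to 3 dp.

x=-25.793 y=23.207

eq1: (x + 12.697)² + (y + 9.288)² = 35.0350624892²
eq2: (x − 36.684)² + (y − 27.433)² = 62.6195111645²
eq3: (x − 12.976)² + (y − 26.907)² = 38.9448947681²
eq3−eq2, eq3−eq1 (x²,y² cancel):
  47.416·x + 1.052·y = -1198.576230
  -51.346·x − 72.390·y = -355.633247
det = 47.416·-72.390 − 1.052·-51.346 = -3378.428248
x = (-1198.576230·-72.390 − 1.052·-355.633247) / -3378.428248 = -25.792781
y = (47.416·-355.633247 − -1198.576230·-51.346) / -3378.428248 = 23.207479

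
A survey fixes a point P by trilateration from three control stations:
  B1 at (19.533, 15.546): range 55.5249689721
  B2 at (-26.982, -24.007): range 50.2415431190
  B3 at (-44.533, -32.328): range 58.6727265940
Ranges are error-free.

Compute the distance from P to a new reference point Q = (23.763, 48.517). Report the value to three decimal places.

63.154

eq1: (x − 19.533)² + (y − 15.546)² = 55.5249689721²
eq2: (x + 26.982)² + (y + 24.007)² = 50.2415431190²
eq3: (x + 44.533)² + (y + 32.328)² = 58.6727265940²
eq2−eq3, eq2−eq1 (x²,y² cancel):
  -35.102·x − 16.642·y = 805.647109
  93.030·x + 79.106·y = -1239.957692
det = -35.102·79.106 − -16.642·93.030 = -1228.573552
x = (805.647109·79.106 − -16.642·-1239.957692) / -1228.573552 = -35.078196
y = (-35.102·-1239.957692 − 805.647109·93.030) / -1228.573552 = 25.577920
|P − Q| = √((-35.078196 − 23.763)² + (25.577920 − 48.517)²) = 63.154476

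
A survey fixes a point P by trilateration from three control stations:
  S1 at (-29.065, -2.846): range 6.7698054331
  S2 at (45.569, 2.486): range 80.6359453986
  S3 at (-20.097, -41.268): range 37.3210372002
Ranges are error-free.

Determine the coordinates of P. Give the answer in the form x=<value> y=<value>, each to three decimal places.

x=-34.525 y=-6.849

eq1: (x + 29.065)² + (y + 2.846)² = 6.7698054331²
eq2: (x − 45.569)² + (y − 2.486)² = 80.6359453986²
eq3: (x + 20.097)² + (y + 41.268)² = 37.3210372002²
eq2−eq1, eq2−eq3 (x²,y² cancel):
  -149.268·x − 10.664·y = 5226.485409
  -131.332·x − 87.508·y = 5133.519149
det = -149.268·-87.508 − -10.664·-131.332 = 11661.619696
x = (5226.485409·-87.508 − -10.664·5133.519149) / 11661.619696 = -34.524830
y = (-149.268·5133.519149 − 5226.485409·-131.332) / 11661.619696 = -6.848564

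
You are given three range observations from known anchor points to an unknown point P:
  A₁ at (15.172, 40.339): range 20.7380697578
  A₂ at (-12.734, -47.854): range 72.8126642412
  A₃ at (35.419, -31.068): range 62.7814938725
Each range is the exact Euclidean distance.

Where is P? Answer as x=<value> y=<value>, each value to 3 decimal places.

eq1: (x − 15.172)² + (y − 40.339)² = 20.7380697578²
eq2: (x + 12.734)² + (y + 47.854)² = 72.8126642412²
eq3: (x − 35.419)² + (y + 31.068)² = 62.7814938725²
eq2−eq3, eq2−eq1 (x²,y² cancel):
  96.306·x + 33.572·y = 1127.734214
  55.812·x + 176.386·y = 4276.880970
det = 96.306·176.386 − 33.572·55.812 = 15113.309652
x = (1127.734214·176.386 − 33.572·4276.880970) / 15113.309652 = 3.661215
y = (96.306·4276.880970 − 1127.734214·55.812) / 15113.309652 = 23.088801

x=3.661 y=23.089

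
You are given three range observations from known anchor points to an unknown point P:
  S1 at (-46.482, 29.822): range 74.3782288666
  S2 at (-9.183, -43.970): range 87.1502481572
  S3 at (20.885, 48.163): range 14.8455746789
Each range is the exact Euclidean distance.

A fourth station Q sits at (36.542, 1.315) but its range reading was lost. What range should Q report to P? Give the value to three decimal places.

34.805

eq1: (x + 46.482)² + (y − 29.822)² = 74.3782288666²
eq2: (x + 9.183)² + (y + 43.970)² = 87.1502481572²
eq3: (x − 20.885)² + (y − 48.163)² = 14.8455746789²
eq2−eq1, eq2−eq3 (x²,y² cancel):
  -74.598·x + 147.584·y = 3095.284444
  60.136·x + 184.266·y = 8112.944071
det = -74.598·184.266 − 147.584·60.136 = -22620.986492
x = (3095.284444·184.266 − 147.584·8112.944071) / -22620.986492 = 27.716963
y = (-74.598·8112.944071 − 3095.284444·60.136) / -22620.986492 = 34.982888
|P − Q| = √((27.716963 − 36.542)² + (34.982888 − 1.315)²) = 34.805286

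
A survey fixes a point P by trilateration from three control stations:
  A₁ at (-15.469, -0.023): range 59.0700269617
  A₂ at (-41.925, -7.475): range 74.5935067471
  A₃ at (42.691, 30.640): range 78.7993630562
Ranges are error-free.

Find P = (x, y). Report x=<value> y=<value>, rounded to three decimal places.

x=22.269 y=-45.467

eq1: (x + 15.469)² + (y + 0.023)² = 59.0700269617²
eq2: (x + 41.925)² + (y + 7.475)² = 74.5935067471²
eq3: (x − 42.691)² + (y − 30.640)² = 78.7993630562²
eq1−eq3, eq1−eq2 (x²,y² cancel):
  116.320·x + 61.326·y = -198.030942
  -52.912·x − 14.904·y = -500.632404
det = 116.320·-14.904 − 61.326·-52.912 = 1511.248032
x = (-198.030942·-14.904 − 61.326·-500.632404) / 1511.248032 = 22.268506
y = (116.320·-500.632404 − -198.030942·-52.912) / 1511.248032 = -45.466907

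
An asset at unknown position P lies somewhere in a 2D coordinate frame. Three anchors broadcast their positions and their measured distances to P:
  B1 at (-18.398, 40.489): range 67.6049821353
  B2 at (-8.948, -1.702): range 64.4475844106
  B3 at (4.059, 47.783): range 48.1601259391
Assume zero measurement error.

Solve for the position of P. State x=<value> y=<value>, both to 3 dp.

eq1: (x + 18.398)² + (y − 40.489)² = 67.6049821353²
eq2: (x + 8.948)² + (y + 1.702)² = 64.4475844106²
eq3: (x − 4.059)² + (y − 47.783)² = 48.1601259391²
eq2−eq1, eq2−eq3 (x²,y² cancel):
  -18.900·x + 84.382·y = 1477.939544
  26.014·x + 98.970·y = 4050.820468
det = -18.900·98.970 − 84.382·26.014 = -4065.646348
x = (1477.939544·98.970 − 84.382·4050.820468) / -4065.646348 = 48.096819
y = (-18.900·4050.820468 − 1477.939544·26.014) / -4065.646348 = 28.287661

x=48.097 y=28.288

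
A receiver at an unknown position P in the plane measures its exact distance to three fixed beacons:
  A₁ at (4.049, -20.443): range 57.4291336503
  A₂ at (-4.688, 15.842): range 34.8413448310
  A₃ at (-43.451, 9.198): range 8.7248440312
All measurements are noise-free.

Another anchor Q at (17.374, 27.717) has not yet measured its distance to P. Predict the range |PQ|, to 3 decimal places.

eq1: (x − 4.049)² + (y + 20.443)² = 57.4291336503²
eq2: (x + 4.688)² + (y − 15.842)² = 34.8413448310²
eq3: (x + 43.451)² + (y − 9.198)² = 8.7248440312²
eq2−eq1, eq2−eq3 (x²,y² cancel):
  17.474·x − 72.570·y = -1922.821740
  -77.526·x − 13.288·y = 2837.442703
det = 17.474·-13.288 − -72.570·-77.526 = -5858.256332
x = (-1922.821740·-13.288 − -72.570·2837.442703) / -5858.256332 = -39.510677
y = (17.474·2837.442703 − -1922.821740·-77.526) / -5858.256332 = 16.982392
|P − Q| = √((-39.510677 − 17.374)² + (16.982392 − 27.717)²) = 57.888671

57.889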